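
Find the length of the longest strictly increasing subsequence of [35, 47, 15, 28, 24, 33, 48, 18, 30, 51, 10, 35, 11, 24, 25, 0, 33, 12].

5

One longest increasing subsequence is 15, 28, 33, 48, 51 (positions 3,4,6,7,10), of length 5; no longer one exists.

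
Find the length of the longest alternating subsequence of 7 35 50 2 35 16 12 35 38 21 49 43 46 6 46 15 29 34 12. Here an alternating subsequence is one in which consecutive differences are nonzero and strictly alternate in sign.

A longest alternating subsequence is 7, 35, 2, 35, 16, 35, 21, 49, 43, 46, 6, 46, 15, 29, 12 (positions 1,2,4,5,6,8,10,11,12,13,14,15,16,17,19); its 14 consecutive differences strictly alternate in sign, and length 15 is optimal.

15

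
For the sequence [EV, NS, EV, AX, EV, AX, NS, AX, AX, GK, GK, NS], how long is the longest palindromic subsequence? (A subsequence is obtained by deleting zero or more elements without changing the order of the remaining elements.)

Using dp[i][j] = 2 + dp[i+1][j−1] if the ends match, else max(dp[i+1][j], dp[i][j−1]):
dp[1][12] = 7. A witness is NS AX AX NS AX AX NS at positions 2,4,6,7,8,9,12.

7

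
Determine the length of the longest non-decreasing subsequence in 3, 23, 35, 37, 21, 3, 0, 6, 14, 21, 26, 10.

Scanning left to right, the best length ending at each element is: 3→1, 23→2, 35→3, 37→4, 21→2, 3→2, 0→1, 6→3, 14→4, 21→5, 26→6, 10→4.
So the longest non-decreasing subsequence has length 6, e.g. 3, 3, 6, 14, 21, 26.

6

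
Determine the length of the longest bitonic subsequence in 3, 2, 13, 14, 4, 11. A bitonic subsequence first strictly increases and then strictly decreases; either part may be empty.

4

One longest bitonic subsequence is 3, 13, 14, 11 (positions 1,3,4,6): it rises to 14 then falls. Length 4 is optimal.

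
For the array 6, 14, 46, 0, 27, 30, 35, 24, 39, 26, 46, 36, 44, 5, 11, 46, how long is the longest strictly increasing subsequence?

8

Let dp[i] be the longest increasing subsequence ending at position i. Then dp = [1, 2, 3, 1, 3, 4, 5, 3, 6, 4, 7, 6, 7, 2, 3, 8].
The maximum is 8; one witness is 6, 14, 27, 30, 35, 39, 44, 46 at positions 1,2,5,6,7,9,13,16.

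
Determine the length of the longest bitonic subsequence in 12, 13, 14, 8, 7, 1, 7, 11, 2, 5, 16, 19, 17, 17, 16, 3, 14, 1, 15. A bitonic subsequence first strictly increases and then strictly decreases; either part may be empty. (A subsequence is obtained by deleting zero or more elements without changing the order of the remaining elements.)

One longest bitonic subsequence is 12, 13, 14, 16, 19, 17, 16, 14, 1 (positions 1,2,3,11,12,14,15,17,18): it rises to 19 then falls. Length 9 is optimal.

9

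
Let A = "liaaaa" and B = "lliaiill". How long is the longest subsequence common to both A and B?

3

A longest common subsequence is lia (length 3); the LCS DP confirms no longer common subsequence exists.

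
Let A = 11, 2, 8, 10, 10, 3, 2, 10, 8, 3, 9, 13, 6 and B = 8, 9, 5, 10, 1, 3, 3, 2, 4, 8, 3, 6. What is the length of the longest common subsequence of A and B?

7

Backtracking the LCS table gives one alignment: 8 (A3,B1) → 10 (A4,B4) → 3 (A6,B7) → 2 (A7,B8) → 8 (A9,B10) → 3 (A10,B11) → 6 (A13,B12).
So the longest common subsequence has length 7.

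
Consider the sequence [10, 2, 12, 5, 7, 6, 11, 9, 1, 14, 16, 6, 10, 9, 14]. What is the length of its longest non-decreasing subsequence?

Let dp[i] be the longest non-decreasing subsequence ending at position i. Then dp = [1, 1, 2, 2, 3, 3, 4, 4, 1, 5, 6, 4, 5, 5, 6].
The maximum is 6; one witness is 2, 5, 7, 11, 14, 16 at positions 2,4,5,7,10,11.

6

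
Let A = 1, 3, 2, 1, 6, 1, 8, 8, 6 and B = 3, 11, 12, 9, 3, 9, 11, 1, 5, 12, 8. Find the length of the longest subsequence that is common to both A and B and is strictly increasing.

2

For each value that appears in both, track the longest common increasing run ending there.
The best achievable length is 2; one witness is 3, 8 (A-positions 2,7, B-positions 1,11).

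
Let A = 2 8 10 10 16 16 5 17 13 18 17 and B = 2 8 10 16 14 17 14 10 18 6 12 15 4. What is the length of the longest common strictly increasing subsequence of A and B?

6

For each value that appears in both, track the longest common increasing run ending there.
The best achievable length is 6; one witness is 2, 8, 10, 16, 17, 18 (A-positions 1,2,3,5,8,10, B-positions 1,2,3,4,6,9).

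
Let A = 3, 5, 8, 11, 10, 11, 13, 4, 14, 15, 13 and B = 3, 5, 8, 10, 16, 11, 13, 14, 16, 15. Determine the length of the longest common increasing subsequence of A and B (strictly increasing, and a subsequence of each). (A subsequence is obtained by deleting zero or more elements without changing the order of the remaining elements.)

8

For each value that appears in both, track the longest common increasing run ending there.
The best achievable length is 8; one witness is 3, 5, 8, 10, 11, 13, 14, 15 (A-positions 1,2,3,5,6,7,9,10, B-positions 1,2,3,4,6,7,8,10).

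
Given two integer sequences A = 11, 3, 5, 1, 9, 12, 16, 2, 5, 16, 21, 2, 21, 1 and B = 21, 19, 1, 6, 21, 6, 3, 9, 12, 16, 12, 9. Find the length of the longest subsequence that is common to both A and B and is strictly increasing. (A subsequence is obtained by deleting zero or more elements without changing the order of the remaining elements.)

A longest common strictly increasing subsequence is 1, 9, 12, 16 (length 4); it appears in order in both A and B, and no longer such subsequence exists.

4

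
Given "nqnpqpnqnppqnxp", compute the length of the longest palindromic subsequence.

One longest palindromic subsequence is nqppnqnppqn (positions 1,2,4,6,7,8,9,10,11,12,13); it reads the same forward and backward, and the interval DP gives dp[1][15] = 11.

11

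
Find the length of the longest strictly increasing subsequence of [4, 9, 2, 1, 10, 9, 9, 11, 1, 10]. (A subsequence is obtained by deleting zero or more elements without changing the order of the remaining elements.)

Scanning left to right, the best length ending at each element is: 4→1, 9→2, 2→1, 1→1, 10→3, 9→2, 9→2, 11→4, 1→1, 10→3.
So the longest increasing subsequence has length 4, e.g. 4, 9, 10, 11.

4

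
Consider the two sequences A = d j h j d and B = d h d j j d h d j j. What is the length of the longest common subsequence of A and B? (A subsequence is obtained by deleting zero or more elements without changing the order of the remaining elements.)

4

Backtracking the LCS table gives one alignment: d (A1,B3) → j (A2,B5) → h (A3,B7) → j (A4,B10).
So the longest common subsequence has length 4.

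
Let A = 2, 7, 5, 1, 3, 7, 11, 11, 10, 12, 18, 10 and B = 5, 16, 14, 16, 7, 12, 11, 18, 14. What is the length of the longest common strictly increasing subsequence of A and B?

For each value that appears in both, track the longest common increasing run ending there.
The best achievable length is 4; one witness is 5, 7, 12, 18 (A-positions 3,6,10,11, B-positions 1,5,6,8).

4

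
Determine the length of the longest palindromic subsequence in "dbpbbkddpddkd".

One longest palindromic subsequence is dkddpddkd (positions 1,6,7,8,9,10,11,12,13); it reads the same forward and backward, and the interval DP gives dp[1][13] = 9.

9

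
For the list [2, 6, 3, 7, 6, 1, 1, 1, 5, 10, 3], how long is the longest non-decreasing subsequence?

Let dp[i] be the longest non-decreasing subsequence ending at position i. Then dp = [1, 2, 2, 3, 3, 1, 2, 3, 4, 5, 4].
The maximum is 5; one witness is 1, 1, 1, 5, 10 at positions 6,7,8,9,10.

5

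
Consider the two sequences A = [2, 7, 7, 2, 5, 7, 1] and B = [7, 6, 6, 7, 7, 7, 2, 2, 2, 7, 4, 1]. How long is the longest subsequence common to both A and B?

5

Backtracking the LCS table gives one alignment: 7 (A2,B5) → 7 (A3,B6) → 2 (A4,B9) → 7 (A6,B10) → 1 (A7,B12).
So the longest common subsequence has length 5.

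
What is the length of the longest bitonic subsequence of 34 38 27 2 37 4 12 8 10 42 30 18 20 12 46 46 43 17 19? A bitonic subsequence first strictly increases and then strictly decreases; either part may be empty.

Let inc[i] be the LIS ending at i and dec[i] the longest strictly decreasing subsequence starting at i. inc = [1, 2, 1, 1, 2, 2, 3, 3, 4, 5, 5, 5, 6, 5, 7, 7, 7, 6, 7], dec = [4, 5, 3, 1, 4, 1, 2, 1, 1, 4, 3, 2, 2, 1, 3, 3, 2, 1, 1].
max_i inc[i]+dec[i]−1 = 9, with one witness 2, 4, 8, 10, 18, 20, 46, 43, 19.

9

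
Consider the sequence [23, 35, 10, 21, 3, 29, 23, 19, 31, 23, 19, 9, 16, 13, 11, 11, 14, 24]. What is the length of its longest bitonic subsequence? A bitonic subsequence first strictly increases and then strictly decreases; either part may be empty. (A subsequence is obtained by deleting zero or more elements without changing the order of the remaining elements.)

One longest bitonic subsequence is 10, 21, 29, 31, 23, 19, 16, 13, 11 (positions 3,4,6,9,10,11,13,14,16): it rises to 31 then falls. Length 9 is optimal.

9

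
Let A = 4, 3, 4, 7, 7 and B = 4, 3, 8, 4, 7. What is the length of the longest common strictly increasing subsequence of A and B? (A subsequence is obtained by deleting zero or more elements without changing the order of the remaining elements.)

For each value that appears in both, track the longest common increasing run ending there.
The best achievable length is 3; one witness is 3, 4, 7 (A-positions 2,3,4, B-positions 2,4,5).

3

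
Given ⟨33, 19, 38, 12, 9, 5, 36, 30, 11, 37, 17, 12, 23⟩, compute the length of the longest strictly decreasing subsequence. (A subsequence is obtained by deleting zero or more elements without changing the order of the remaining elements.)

One longest decreasing subsequence is 33, 19, 12, 9, 5 (positions 1,2,4,5,6), of length 5; no longer one exists.

5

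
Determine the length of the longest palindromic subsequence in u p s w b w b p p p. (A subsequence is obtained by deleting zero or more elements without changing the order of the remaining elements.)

One longest palindromic subsequence is pbwbp (positions 2,5,6,7,10); it reads the same forward and backward, and the interval DP gives dp[1][10] = 5.

5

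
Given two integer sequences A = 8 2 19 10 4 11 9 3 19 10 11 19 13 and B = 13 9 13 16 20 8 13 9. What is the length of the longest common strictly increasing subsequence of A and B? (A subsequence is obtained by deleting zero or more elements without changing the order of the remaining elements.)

For each value that appears in both, track the longest common increasing run ending there.
The best achievable length is 2; one witness is 9, 13 (A-positions 7,13, B-positions 2,3).

2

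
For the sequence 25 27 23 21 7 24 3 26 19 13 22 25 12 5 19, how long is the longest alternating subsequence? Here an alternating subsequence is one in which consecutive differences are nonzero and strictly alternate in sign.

Track the best alternating length ending on an up-step vs a down-step at each position: up/down = 1/1, 2/1, 1/3, 1/3, 1/3, 4/3, 1/5, 6/3, 6/7, 6/7, 8/7, 8/7, 6/9, 6/9, 10/9.
The maximum over both is 10; one such subsequence is 25, 27, 23, 24, 3, 26, 19, 22, 12, 19.

10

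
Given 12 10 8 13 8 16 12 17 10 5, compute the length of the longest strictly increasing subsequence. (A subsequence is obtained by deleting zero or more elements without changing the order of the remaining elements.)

4

One longest increasing subsequence is 12, 13, 16, 17 (positions 1,4,6,8), of length 4; no longer one exists.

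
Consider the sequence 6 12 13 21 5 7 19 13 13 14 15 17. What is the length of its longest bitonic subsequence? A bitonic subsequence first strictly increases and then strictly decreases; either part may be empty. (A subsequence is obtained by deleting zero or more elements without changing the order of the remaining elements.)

6

One longest bitonic subsequence is 6, 12, 13, 21, 19, 17 (positions 1,2,3,4,7,12): it rises to 21 then falls. Length 6 is optimal.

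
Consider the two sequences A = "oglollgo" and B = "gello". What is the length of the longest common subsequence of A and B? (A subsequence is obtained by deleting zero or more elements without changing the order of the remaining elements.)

Backtracking the LCS table gives one alignment: g (A2,B1) → l (A5,B3) → l (A6,B4) → o (A8,B5).
So the longest common subsequence has length 4.

4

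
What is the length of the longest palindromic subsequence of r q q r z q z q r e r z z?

7

Using dp[i][j] = 2 + dp[i+1][j−1] if the ends match, else max(dp[i+1][j], dp[i][j−1]):
dp[1][13] = 7. A witness is zzrerzz at positions 5,7,9,10,11,12,13.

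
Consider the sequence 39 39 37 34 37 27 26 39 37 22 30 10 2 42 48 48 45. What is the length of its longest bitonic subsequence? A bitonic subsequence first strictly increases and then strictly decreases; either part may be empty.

One longest bitonic subsequence is 39, 37, 34, 27, 26, 22, 10, 2 (positions 1,3,4,6,7,10,12,13): it rises to 39 then falls. Length 8 is optimal.

8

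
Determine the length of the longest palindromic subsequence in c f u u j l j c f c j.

One longest palindromic subsequence is cfjljfc (positions 1,2,5,6,7,9,10); it reads the same forward and backward, and the interval DP gives dp[1][11] = 7.

7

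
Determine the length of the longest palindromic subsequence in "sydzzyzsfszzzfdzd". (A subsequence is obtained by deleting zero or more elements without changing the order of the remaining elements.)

One longest palindromic subsequence is dzzzsfszzzd (positions 3,4,5,7,8,9,10,12,13,16,17); it reads the same forward and backward, and the interval DP gives dp[1][17] = 11.

11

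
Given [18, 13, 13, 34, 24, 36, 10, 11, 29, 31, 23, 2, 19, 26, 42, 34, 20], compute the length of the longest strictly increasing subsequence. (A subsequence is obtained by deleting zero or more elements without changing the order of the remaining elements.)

Let dp[i] be the longest increasing subsequence ending at position i. Then dp = [1, 1, 1, 2, 2, 3, 1, 2, 3, 4, 3, 1, 3, 4, 5, 5, 4].
The maximum is 5; one witness is 18, 24, 29, 31, 42 at positions 1,5,9,10,15.

5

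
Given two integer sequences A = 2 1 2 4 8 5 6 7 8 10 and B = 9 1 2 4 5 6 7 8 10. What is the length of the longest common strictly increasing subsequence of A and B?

8

For each value that appears in both, track the longest common increasing run ending there.
The best achievable length is 8; one witness is 1, 2, 4, 5, 6, 7, 8, 10 (A-positions 2,3,4,6,7,8,9,10, B-positions 2,3,4,5,6,7,8,9).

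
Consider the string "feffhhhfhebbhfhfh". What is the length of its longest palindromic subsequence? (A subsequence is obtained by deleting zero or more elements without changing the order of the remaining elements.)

10

Using dp[i][j] = 2 + dp[i+1][j−1] if the ends match, else max(dp[i+1][j], dp[i][j−1]):
dp[1][17] = 10. A witness is hhfhbbhfhh at positions 5,7,8,9,11,12,13,14,15,17.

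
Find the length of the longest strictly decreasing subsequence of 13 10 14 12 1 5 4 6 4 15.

4

Let dp[i] be the longest decreasing subsequence ending at position i. Then dp = [1, 2, 1, 2, 3, 3, 4, 3, 4, 1].
The maximum is 4; one witness is 13, 10, 5, 4 at positions 1,2,6,7.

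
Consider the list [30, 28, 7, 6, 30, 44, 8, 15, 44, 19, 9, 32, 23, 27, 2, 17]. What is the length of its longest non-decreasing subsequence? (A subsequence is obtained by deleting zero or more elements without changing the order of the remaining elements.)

One longest non-decreasing subsequence is 7, 8, 15, 19, 23, 27 (positions 3,7,8,10,13,14), of length 6; no longer one exists.

6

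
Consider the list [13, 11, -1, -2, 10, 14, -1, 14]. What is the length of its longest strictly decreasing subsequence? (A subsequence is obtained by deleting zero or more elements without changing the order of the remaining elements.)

Scanning left to right, the best length ending at each element is: 13→1, 11→2, -1→3, -2→4, 10→3, 14→1, -1→4, 14→1.
So the longest decreasing subsequence has length 4, e.g. 13, 11, -1, -2.

4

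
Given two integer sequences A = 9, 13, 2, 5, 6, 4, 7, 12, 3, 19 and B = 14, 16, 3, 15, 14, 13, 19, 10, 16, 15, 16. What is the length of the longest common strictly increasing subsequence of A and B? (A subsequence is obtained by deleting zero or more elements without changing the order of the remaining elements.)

For each value that appears in both, track the longest common increasing run ending there.
The best achievable length is 2; one witness is 3, 19 (A-positions 9,10, B-positions 3,7).

2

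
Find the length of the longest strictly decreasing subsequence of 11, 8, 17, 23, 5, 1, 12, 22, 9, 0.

5

Let dp[i] be the longest decreasing subsequence ending at position i. Then dp = [1, 2, 1, 1, 3, 4, 2, 2, 3, 5].
The maximum is 5; one witness is 11, 8, 5, 1, 0 at positions 1,2,5,6,10.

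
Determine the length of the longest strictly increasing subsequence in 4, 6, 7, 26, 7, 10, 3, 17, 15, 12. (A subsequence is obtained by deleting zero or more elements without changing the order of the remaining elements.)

5

One longest increasing subsequence is 4, 6, 7, 10, 17 (positions 1,2,3,6,8), of length 5; no longer one exists.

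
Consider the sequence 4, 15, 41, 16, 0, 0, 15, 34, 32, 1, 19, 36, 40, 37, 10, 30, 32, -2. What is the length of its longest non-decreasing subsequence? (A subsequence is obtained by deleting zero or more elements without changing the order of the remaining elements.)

Scanning left to right, the best length ending at each element is: 4→1, 15→2, 41→3, 16→3, 0→1, 0→2, 15→3, 34→4, 32→4, 1→3, 19→4, 36→5, 40→6, 37→6, 10→4, 30→5, 32→6, -2→1.
So the longest non-decreasing subsequence has length 6, e.g. 4, 15, 16, 34, 36, 40.

6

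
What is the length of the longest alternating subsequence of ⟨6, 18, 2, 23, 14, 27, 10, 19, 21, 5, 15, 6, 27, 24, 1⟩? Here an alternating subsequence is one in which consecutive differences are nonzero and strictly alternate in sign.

Track the best alternating length ending on an up-step vs a down-step at each position: up/down = 1/1, 2/1, 1/3, 4/1, 4/5, 6/1, 4/7, 8/7, 8/7, 4/9, 10/9, 10/11, 12/1, 12/13, 1/13.
The maximum over both is 13; one such subsequence is 6, 18, 2, 23, 14, 27, 10, 19, 5, 15, 6, 27, 24.

13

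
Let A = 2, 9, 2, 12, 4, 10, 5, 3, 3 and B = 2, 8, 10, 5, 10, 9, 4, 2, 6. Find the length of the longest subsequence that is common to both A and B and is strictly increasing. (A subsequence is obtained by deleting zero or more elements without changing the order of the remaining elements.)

2

For each value that appears in both, track the longest common increasing run ending there.
The best achievable length is 2; one witness is 2, 10 (A-positions 1,6, B-positions 1,3).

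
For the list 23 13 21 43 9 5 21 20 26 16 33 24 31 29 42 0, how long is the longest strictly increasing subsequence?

Scanning left to right, the best length ending at each element is: 23→1, 13→1, 21→2, 43→3, 9→1, 5→1, 21→2, 20→2, 26→3, 16→2, 33→4, 24→3, 31→4, 29→4, 42→5, 0→1.
So the longest increasing subsequence has length 5, e.g. 13, 21, 26, 33, 42.

5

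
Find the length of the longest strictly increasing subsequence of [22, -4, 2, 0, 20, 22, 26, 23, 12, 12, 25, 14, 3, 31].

Scanning left to right, the best length ending at each element is: 22→1, -4→1, 2→2, 0→2, 20→3, 22→4, 26→5, 23→5, 12→3, 12→3, 25→6, 14→4, 3→3, 31→7.
So the longest increasing subsequence has length 7, e.g. -4, 2, 20, 22, 23, 25, 31.

7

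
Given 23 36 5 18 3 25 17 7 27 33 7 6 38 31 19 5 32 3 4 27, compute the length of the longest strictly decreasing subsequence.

7

Let dp[i] be the longest decreasing subsequence ending at position i. Then dp = [1, 1, 2, 2, 3, 2, 3, 4, 2, 2, 4, 5, 1, 3, 4, 6, 3, 7, 7, 4].
The maximum is 7; one witness is 23, 18, 17, 7, 6, 5, 3 at positions 1,4,7,8,12,16,18.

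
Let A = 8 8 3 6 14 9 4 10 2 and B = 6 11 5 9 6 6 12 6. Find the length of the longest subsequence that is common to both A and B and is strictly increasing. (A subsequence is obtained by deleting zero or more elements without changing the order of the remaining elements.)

2

A longest common strictly increasing subsequence is 6, 9 (length 2); it appears in order in both A and B, and no longer such subsequence exists.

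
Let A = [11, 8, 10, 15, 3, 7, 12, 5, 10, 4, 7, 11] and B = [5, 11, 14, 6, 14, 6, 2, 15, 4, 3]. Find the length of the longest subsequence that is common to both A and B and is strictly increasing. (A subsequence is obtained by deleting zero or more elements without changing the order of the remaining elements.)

A longest common strictly increasing subsequence is 5, 11 (length 2); it appears in order in both A and B, and no longer such subsequence exists.

2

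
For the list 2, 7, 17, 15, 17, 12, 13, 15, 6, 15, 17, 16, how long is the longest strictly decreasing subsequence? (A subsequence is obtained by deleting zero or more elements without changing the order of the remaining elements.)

Let dp[i] be the longest decreasing subsequence ending at position i. Then dp = [1, 1, 1, 2, 1, 3, 3, 2, 4, 2, 1, 2].
The maximum is 4; one witness is 17, 15, 12, 6 at positions 3,4,6,9.

4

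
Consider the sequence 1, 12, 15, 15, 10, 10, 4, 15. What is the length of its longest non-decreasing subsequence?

5

One longest non-decreasing subsequence is 1, 12, 15, 15, 15 (positions 1,2,3,4,8), of length 5; no longer one exists.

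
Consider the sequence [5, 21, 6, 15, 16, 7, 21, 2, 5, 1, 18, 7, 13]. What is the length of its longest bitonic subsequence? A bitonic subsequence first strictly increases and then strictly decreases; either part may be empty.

One longest bitonic subsequence is 5, 6, 15, 16, 7, 5, 1 (positions 1,3,4,5,6,9,10): it rises to 16 then falls. Length 7 is optimal.

7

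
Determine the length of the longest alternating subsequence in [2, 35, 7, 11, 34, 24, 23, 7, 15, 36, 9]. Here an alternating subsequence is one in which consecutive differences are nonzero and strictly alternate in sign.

A longest alternating subsequence is 2, 35, 7, 11, 7, 15, 9 (positions 1,2,3,4,8,9,11); its 6 consecutive differences strictly alternate in sign, and length 7 is optimal.

7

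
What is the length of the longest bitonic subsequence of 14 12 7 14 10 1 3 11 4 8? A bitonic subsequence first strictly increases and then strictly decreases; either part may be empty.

4

One longest bitonic subsequence is 14, 12, 11, 8 (positions 1,2,8,10): it rises to 14 then falls. Length 4 is optimal.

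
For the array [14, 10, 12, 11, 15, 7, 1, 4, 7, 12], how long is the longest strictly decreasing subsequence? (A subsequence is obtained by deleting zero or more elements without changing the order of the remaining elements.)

5

Let dp[i] be the longest decreasing subsequence ending at position i. Then dp = [1, 2, 2, 3, 1, 4, 5, 5, 4, 2].
The maximum is 5; one witness is 14, 12, 11, 7, 1 at positions 1,3,4,6,7.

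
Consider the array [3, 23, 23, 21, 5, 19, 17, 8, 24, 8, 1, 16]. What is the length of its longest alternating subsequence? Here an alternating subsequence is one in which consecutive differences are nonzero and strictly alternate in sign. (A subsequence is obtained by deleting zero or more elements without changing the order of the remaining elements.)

Track the best alternating length ending on an up-step vs a down-step at each position: up/down = 1/1, 2/1, 2/1, 2/3, 2/3, 4/3, 4/5, 4/5, 6/1, 4/7, 1/7, 8/7.
The maximum over both is 8; one such subsequence is 3, 23, 5, 19, 17, 24, 8, 16.

8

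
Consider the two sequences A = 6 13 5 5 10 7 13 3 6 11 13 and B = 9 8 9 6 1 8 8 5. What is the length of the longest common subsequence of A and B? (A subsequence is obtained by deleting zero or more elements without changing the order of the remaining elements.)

2

A longest common subsequence is 6, 5 (length 2); the LCS DP confirms no longer common subsequence exists.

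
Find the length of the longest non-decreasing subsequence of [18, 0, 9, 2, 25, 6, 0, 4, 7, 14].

5

One longest non-decreasing subsequence is 0, 2, 6, 7, 14 (positions 2,4,6,9,10), of length 5; no longer one exists.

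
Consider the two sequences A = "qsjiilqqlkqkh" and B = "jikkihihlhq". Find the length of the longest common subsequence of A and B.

5

A longest common subsequence is jiilq (length 5); the LCS DP confirms no longer common subsequence exists.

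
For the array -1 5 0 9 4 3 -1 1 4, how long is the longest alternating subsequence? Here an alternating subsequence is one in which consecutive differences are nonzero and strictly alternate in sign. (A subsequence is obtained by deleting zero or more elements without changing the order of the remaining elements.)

Track the best alternating length ending on an up-step vs a down-step at each position: up/down = 1/1, 2/1, 2/3, 4/1, 4/5, 4/5, 1/5, 6/5, 6/5.
The maximum over both is 6; one such subsequence is -1, 5, 0, 9, -1, 1.

6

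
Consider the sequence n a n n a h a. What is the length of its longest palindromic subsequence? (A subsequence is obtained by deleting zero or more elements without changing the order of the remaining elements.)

4

One longest palindromic subsequence is anna (positions 2,3,4,7); it reads the same forward and backward, and the interval DP gives dp[1][7] = 4.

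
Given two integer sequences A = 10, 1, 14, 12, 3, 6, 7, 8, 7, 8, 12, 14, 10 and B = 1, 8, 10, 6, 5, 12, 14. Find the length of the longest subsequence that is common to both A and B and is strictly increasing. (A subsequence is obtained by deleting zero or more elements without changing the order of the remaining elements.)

4

A longest common strictly increasing subsequence is 1, 8, 12, 14 (length 4); it appears in order in both A and B, and no longer such subsequence exists.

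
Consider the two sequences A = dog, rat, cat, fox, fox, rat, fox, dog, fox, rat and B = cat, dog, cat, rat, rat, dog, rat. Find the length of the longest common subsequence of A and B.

Backtracking the LCS table gives one alignment: dog (A1,B2) → rat (A2,B4) → rat (A6,B5) → dog (A8,B6) → rat (A10,B7).
So the longest common subsequence has length 5.

5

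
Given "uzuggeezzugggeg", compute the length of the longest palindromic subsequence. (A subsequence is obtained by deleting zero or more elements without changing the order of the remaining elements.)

7

One longest palindromic subsequence is gegggeg (positions 4,6,11,12,13,14,15); it reads the same forward and backward, and the interval DP gives dp[1][15] = 7.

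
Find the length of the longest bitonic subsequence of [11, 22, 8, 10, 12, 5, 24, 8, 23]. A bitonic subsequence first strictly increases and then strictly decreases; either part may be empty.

Let inc[i] be the LIS ending at i and dec[i] the longest strictly decreasing subsequence starting at i. inc = [1, 2, 1, 2, 3, 1, 4, 2, 4], dec = [3, 3, 2, 2, 2, 1, 2, 1, 1].
max_i inc[i]+dec[i]−1 = 5, with one witness 8, 10, 12, 24, 23.

5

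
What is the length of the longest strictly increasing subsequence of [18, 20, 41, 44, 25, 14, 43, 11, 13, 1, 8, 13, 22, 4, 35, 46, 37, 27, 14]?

Let dp[i] be the longest increasing subsequence ending at position i. Then dp = [1, 2, 3, 4, 3, 1, 4, 1, 2, 1, 2, 3, 4, 2, 5, 6, 6, 5, 4].
The maximum is 6; one witness is 1, 8, 13, 22, 35, 46 at positions 10,11,12,13,15,16.

6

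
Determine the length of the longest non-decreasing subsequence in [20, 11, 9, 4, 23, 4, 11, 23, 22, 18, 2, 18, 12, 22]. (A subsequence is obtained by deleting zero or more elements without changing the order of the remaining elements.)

Scanning left to right, the best length ending at each element is: 20→1, 11→1, 9→1, 4→1, 23→2, 4→2, 11→3, 23→4, 22→4, 18→4, 2→1, 18→5, 12→4, 22→6.
So the longest non-decreasing subsequence has length 6, e.g. 4, 4, 11, 18, 18, 22.

6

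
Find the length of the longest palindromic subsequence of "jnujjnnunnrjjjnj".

Using dp[i][j] = 2 + dp[i+1][j−1] if the ends match, else max(dp[i+1][j], dp[i][j−1]):
dp[1][16] = 13. A witness is jnjjnnunnjjnj at positions 1,2,4,5,6,7,8,9,10,13,14,15,16.

13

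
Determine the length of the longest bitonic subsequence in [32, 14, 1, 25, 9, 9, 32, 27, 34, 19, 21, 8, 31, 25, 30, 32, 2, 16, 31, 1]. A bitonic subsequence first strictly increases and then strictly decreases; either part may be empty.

9

One longest bitonic subsequence is 1, 9, 19, 21, 25, 30, 32, 31, 1 (positions 3,5,10,11,14,15,16,19,20): it rises to 32 then falls. Length 9 is optimal.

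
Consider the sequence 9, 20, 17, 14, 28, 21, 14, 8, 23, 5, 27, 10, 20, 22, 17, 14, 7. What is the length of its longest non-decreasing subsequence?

5

Let dp[i] be the longest non-decreasing subsequence ending at position i. Then dp = [1, 2, 2, 2, 3, 3, 3, 1, 4, 1, 5, 2, 4, 5, 4, 4, 2].
The maximum is 5; one witness is 9, 20, 21, 23, 27 at positions 1,2,6,9,11.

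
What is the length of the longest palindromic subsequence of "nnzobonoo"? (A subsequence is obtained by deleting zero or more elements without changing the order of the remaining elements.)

Using dp[i][j] = 2 + dp[i+1][j−1] if the ends match, else max(dp[i+1][j], dp[i][j−1]):
dp[1][9] = 5. A witness is oonoo at positions 4,6,7,8,9.

5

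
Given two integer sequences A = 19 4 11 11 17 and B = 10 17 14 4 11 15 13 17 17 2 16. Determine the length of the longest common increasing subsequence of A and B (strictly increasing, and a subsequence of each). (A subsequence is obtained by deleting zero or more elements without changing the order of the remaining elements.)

A longest common strictly increasing subsequence is 4, 11, 17 (length 3); it appears in order in both A and B, and no longer such subsequence exists.

3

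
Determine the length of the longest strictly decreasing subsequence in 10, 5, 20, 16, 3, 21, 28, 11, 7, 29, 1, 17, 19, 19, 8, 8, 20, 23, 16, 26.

Let dp[i] be the longest decreasing subsequence ending at position i. Then dp = [1, 2, 1, 2, 3, 1, 1, 3, 4, 1, 5, 2, 2, 2, 4, 4, 2, 2, 3, 2].
The maximum is 5; one witness is 20, 16, 11, 7, 1 at positions 3,4,8,9,11.

5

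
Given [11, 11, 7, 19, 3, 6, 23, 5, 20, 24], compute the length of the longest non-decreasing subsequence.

5

One longest non-decreasing subsequence is 11, 11, 19, 23, 24 (positions 1,2,4,7,10), of length 5; no longer one exists.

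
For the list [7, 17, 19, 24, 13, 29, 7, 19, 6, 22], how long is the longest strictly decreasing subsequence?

Scanning left to right, the best length ending at each element is: 7→1, 17→1, 19→1, 24→1, 13→2, 29→1, 7→3, 19→2, 6→4, 22→2.
So the longest decreasing subsequence has length 4, e.g. 17, 13, 7, 6.

4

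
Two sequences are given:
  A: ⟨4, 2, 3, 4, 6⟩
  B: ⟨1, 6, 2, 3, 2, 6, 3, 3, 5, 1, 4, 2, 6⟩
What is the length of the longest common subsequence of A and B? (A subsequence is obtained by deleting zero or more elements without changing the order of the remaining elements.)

A longest common subsequence is 2, 3, 4, 6 (length 4); the LCS DP confirms no longer common subsequence exists.

4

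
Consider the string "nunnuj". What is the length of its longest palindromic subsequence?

One longest palindromic subsequence is unnu (positions 2,3,4,5); it reads the same forward and backward, and the interval DP gives dp[1][6] = 4.

4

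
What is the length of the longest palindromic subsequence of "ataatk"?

4

One longest palindromic subsequence is taat (positions 2,3,4,5); it reads the same forward and backward, and the interval DP gives dp[1][6] = 4.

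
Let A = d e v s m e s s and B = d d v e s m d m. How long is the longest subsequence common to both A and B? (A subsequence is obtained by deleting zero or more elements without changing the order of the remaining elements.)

Backtracking the LCS table gives one alignment: d (A1,B2) → e (A2,B4) → s (A4,B5) → m (A5,B8).
So the longest common subsequence has length 4.

4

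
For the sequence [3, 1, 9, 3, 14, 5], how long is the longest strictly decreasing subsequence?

2

Scanning left to right, the best length ending at each element is: 3→1, 1→2, 9→1, 3→2, 14→1, 5→2.
So the longest decreasing subsequence has length 2, e.g. 3, 1.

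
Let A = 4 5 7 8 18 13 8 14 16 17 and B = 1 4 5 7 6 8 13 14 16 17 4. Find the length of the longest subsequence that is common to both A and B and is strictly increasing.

8

A longest common strictly increasing subsequence is 4, 5, 7, 8, 13, 14, 16, 17 (length 8); it appears in order in both A and B, and no longer such subsequence exists.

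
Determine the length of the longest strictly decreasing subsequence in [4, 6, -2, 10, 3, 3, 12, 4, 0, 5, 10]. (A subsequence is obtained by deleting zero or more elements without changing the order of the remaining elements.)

3

Let dp[i] be the longest decreasing subsequence ending at position i. Then dp = [1, 1, 2, 1, 2, 2, 1, 2, 3, 2, 2].
The maximum is 3; one witness is 4, 3, 0 at positions 1,5,9.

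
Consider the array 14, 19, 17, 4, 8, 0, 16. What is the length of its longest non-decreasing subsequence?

3

Let dp[i] be the longest non-decreasing subsequence ending at position i. Then dp = [1, 2, 2, 1, 2, 1, 3].
The maximum is 3; one witness is 4, 8, 16 at positions 4,5,7.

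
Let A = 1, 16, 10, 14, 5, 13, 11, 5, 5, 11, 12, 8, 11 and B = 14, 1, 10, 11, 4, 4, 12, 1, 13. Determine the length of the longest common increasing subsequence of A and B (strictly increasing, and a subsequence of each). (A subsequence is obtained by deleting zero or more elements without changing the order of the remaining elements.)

4

For each value that appears in both, track the longest common increasing run ending there.
The best achievable length is 4; one witness is 1, 10, 11, 12 (A-positions 1,3,7,11, B-positions 2,3,4,7).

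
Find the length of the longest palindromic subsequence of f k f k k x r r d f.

5

One longest palindromic subsequence is fkkkf (positions 1,2,4,5,10); it reads the same forward and backward, and the interval DP gives dp[1][10] = 5.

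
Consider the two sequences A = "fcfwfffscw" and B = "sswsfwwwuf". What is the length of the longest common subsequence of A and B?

3

A longest common subsequence is fwf (length 3); the LCS DP confirms no longer common subsequence exists.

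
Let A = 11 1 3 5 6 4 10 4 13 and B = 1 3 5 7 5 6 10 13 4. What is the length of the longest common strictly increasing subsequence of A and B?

6

For each value that appears in both, track the longest common increasing run ending there.
The best achievable length is 6; one witness is 1, 3, 5, 6, 10, 13 (A-positions 2,3,4,5,7,9, B-positions 1,2,3,6,7,8).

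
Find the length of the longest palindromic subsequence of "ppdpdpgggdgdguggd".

One longest palindromic subsequence is dgggdgdgggd (positions 3,7,8,9,10,11,12,13,15,16,17); it reads the same forward and backward, and the interval DP gives dp[1][17] = 11.

11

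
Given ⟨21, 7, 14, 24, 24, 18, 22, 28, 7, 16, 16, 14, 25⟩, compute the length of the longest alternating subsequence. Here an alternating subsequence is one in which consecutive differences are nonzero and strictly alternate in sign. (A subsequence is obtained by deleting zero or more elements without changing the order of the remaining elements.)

Track the best alternating length ending on an up-step vs a down-step at each position: up/down = 1/1, 1/2, 3/2, 3/1, 3/1, 3/4, 5/4, 5/1, 1/6, 7/6, 7/6, 7/8, 9/6.
The maximum over both is 9; one such subsequence is 21, 7, 24, 18, 22, 7, 16, 14, 25.

9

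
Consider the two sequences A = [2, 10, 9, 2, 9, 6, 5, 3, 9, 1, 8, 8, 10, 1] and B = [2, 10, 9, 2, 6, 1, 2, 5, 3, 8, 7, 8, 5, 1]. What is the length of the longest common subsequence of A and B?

Backtracking the LCS table gives one alignment: 2 (A1,B1) → 10 (A2,B2) → 9 (A3,B3) → 2 (A4,B4) → 6 (A6,B5) → 5 (A7,B8) → 3 (A8,B9) → 8 (A11,B10) → 8 (A12,B12) → 1 (A14,B14).
So the longest common subsequence has length 10.

10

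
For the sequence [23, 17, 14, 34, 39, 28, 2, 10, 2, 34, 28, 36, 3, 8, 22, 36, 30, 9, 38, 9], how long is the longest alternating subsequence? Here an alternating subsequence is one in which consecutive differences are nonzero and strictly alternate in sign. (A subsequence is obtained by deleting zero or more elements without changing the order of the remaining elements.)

14

Track the best alternating length ending on an up-step vs a down-step at each position: up/down = 1/1, 1/2, 1/2, 3/1, 3/1, 3/4, 1/4, 5/4, 1/6, 7/4, 7/8, 9/4, 7/10, 11/10, 11/10, 11/4, 11/12, 11/12, 13/4, 11/14.
The maximum over both is 14; one such subsequence is 23, 17, 34, 2, 10, 2, 34, 28, 36, 3, 36, 30, 38, 9.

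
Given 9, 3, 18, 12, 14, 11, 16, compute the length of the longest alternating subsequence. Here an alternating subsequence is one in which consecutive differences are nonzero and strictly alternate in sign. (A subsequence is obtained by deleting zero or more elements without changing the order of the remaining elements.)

Track the best alternating length ending on an up-step vs a down-step at each position: up/down = 1/1, 1/2, 3/1, 3/4, 5/4, 3/6, 7/4.
The maximum over both is 7; one such subsequence is 9, 3, 18, 12, 14, 11, 16.

7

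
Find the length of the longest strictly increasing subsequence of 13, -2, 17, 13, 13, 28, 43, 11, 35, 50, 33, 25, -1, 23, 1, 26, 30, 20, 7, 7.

One longest increasing subsequence is 13, 17, 28, 43, 50 (positions 1,3,6,7,10), of length 5; no longer one exists.

5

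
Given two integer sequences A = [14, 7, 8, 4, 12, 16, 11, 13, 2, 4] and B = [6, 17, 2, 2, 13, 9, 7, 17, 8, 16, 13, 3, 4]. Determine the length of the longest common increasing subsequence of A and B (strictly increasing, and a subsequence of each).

For each value that appears in both, track the longest common increasing run ending there.
The best achievable length is 3; one witness is 7, 8, 16 (A-positions 2,3,6, B-positions 7,9,10).

3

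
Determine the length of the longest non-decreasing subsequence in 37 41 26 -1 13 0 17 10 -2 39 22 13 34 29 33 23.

6

Let dp[i] be the longest non-decreasing subsequence ending at position i. Then dp = [1, 2, 1, 1, 2, 2, 3, 3, 1, 4, 4, 4, 5, 5, 6, 5].
The maximum is 6; one witness is -1, 13, 17, 22, 29, 33 at positions 4,5,7,11,14,15.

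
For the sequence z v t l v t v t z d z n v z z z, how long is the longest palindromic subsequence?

Using dp[i][j] = 2 + dp[i+1][j−1] if the ends match, else max(dp[i+1][j], dp[i][j−1]):
dp[1][16] = 9. A witness is zvtvtvtvz at positions 1,2,3,5,6,7,8,13,16.

9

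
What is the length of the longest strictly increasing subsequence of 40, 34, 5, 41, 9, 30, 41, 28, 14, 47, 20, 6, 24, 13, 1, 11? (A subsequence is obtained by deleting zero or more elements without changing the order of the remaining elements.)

Scanning left to right, the best length ending at each element is: 40→1, 34→1, 5→1, 41→2, 9→2, 30→3, 41→4, 28→3, 14→3, 47→5, 20→4, 6→2, 24→5, 13→3, 1→1, 11→3.
So the longest increasing subsequence has length 5, e.g. 5, 9, 30, 41, 47.

5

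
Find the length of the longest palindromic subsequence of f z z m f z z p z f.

Using dp[i][j] = 2 + dp[i+1][j−1] if the ends match, else max(dp[i+1][j], dp[i][j−1]):
dp[1][10] = 7. A witness is fzzzzzf at positions 1,2,3,6,7,9,10.

7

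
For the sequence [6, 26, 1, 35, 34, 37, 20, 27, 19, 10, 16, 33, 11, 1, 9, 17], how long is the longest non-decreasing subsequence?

Scanning left to right, the best length ending at each element is: 6→1, 26→2, 1→1, 35→3, 34→3, 37→4, 20→2, 27→3, 19→2, 10→2, 16→3, 33→4, 11→3, 1→2, 9→3, 17→4.
So the longest non-decreasing subsequence has length 4, e.g. 6, 26, 35, 37.

4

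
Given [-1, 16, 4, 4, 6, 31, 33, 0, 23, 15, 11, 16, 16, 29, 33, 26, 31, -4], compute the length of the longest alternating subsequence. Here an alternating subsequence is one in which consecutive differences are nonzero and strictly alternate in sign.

11

Track the best alternating length ending on an up-step vs a down-step at each position: up/down = 1/1, 2/1, 2/3, 2/3, 4/3, 4/1, 4/1, 2/5, 6/5, 6/7, 6/7, 8/7, 8/7, 8/5, 8/1, 8/9, 10/9, 1/11.
The maximum over both is 11; one such subsequence is -1, 16, 4, 6, 0, 23, 15, 29, 26, 31, -4.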